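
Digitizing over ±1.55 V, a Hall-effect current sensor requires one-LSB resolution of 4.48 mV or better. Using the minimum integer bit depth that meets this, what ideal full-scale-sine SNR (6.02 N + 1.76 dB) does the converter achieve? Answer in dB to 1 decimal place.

62.0 dB

Span: 1.55 V − (-1.55 V) = 3.1 V.
Required number of levels: 3.1/4.48 mV = 691.96; smallest N with 2^N ≥ that is 10.
Ideal SNR at N = 10: 6.02·10 + 1.76 = 62.0 dB.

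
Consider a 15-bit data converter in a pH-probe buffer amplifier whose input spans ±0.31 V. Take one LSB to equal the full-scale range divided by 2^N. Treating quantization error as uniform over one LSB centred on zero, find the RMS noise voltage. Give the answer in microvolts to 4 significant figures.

Full-scale range = 0.31 V − (-0.31 V) = 0.62 V.
Step size = 0.62/32768 V = 18.9209 µV.
σ_q = LSB/√12 = 18.9209 µV/3.4641 = 5.462 µV.

5.462 µV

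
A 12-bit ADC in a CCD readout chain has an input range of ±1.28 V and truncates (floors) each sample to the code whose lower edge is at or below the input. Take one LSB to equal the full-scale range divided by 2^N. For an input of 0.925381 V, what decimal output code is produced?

3528

Span: 1.28 V − (-1.28 V) = 2.56 V. LSB = 2.56 V / 2^12 ≈ 0.6250 mV.
(V_in − V_min) × 2^12/range = (0.925381 − (-1.28)) × 4096/2.56 = 3528.610.
Floor → code = 3528.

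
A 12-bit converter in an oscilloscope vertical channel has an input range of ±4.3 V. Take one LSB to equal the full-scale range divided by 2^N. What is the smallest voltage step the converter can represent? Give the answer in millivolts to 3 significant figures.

Span: 4.3 V − (-4.3 V) = 8.6 V.
2^12 = 4096 levels.
LSB = 8.6 V ÷ 2^12 = 8.6/4096 V = 2.10 mV.

2.10 mV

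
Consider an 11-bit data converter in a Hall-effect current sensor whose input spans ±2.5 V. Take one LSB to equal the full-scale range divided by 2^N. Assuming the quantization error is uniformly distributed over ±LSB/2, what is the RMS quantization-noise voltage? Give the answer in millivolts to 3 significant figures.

0.705 mV

Range = 2.5 − (-2.5) = 5 V.
One LSB is 5 V / 2048 = 2.4414 mV.
For a uniform distribution on [−LSB/2, +LSB/2], V_rms = LSB/√12 = 2.4414 mV/3.4641 = 0.705 mV.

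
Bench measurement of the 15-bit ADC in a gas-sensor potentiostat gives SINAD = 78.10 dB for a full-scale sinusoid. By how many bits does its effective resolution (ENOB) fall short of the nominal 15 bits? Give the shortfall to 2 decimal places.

ENOB = (SINAD − 1.76)/6.02 = (78.10 − 1.76)/6.02 = 12.6811 bits.
15 − 12.6811 = 2.32 bits below nominal.

2.32 bits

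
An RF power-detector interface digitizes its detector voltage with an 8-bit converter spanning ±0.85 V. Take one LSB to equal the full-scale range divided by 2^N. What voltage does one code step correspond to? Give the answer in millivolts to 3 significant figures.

Full-scale range = 0.85 V − (-0.85 V) = 1.7 V.
There are 2^8 = 256 steps.
LSB = 1.7 V ÷ 2^8 = 1.7/256 V = 6.64 mV.

6.64 mV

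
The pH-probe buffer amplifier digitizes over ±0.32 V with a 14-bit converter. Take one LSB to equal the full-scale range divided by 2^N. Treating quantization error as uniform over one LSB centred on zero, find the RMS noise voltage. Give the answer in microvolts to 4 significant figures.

11.28 µV

Full-scale range = 0.32 V − (-0.32 V) = 0.64 V.
One LSB is 0.64 V / 16384 = 39.0625 µV.
V_rms = LSB/√12 = 39.0625 µV / √12 = 11.28 µV.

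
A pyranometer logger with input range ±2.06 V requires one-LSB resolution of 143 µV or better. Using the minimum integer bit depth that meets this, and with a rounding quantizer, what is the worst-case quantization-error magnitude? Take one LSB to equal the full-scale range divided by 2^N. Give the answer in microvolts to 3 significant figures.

The full-scale span is 2.06 − (-2.06) = 4.12 V.
Required number of levels: 4.12/143 µV = 28811; smallest N with 2^N ≥ that is 15.
LSB = 4.12 V ÷ 2^15 = 4.12/32768 V = 125.73 µV.
|e|_max = LSB/2 = 62.9 µV.

62.9 µV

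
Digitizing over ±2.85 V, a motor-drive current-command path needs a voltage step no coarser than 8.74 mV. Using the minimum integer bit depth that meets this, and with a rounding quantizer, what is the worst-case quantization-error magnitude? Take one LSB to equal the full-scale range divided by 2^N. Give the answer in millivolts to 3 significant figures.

Span: 2.85 V − (-2.85 V) = 5.7 V.
Levels needed ≥ 5.7/8.74 mV = 652.2. 2^10 = 1024 suffices, so N_min = 10.
LSB = 5.7 V / 2^10 = 5.5664 mV.
Half an LSB is 2.78 mV.

2.78 mV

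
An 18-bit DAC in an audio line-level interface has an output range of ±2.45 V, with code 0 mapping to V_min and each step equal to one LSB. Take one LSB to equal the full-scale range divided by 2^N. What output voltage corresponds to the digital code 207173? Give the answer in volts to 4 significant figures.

Range = 2.45 − (-2.45) = 4.9 V. LSB = 4.9 V / 2^18.
Output = V_min + (207173/262144) × range = -2.45 + 0.790302 × 4.9 V
      = -2.45 + 3.87248 = 1.42248 V.

1.422 V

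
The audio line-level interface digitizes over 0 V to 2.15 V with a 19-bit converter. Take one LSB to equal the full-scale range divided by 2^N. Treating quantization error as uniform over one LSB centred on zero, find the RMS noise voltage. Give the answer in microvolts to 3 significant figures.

V_FS = 2.15 V.
Step size = 2.15/524288 V = 4.1008 µV.
For a uniform distribution on [−LSB/2, +LSB/2], V_rms = LSB/√12 = 4.1008 µV/3.4641 = 1.18 µV.

1.18 µV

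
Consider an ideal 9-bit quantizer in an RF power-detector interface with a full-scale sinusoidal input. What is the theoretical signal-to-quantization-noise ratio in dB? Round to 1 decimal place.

6.02(9) + 1.76 = 54.18 + 1.76 = 55.94 dB.

55.9 dB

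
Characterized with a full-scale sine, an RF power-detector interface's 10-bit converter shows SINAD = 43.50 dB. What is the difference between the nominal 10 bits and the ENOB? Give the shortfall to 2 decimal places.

3.07 bits

ENOB = (SINAD − 1.76)/6.02 = (43.50 − 1.76)/6.02 = 6.9336 bits.
Shortfall = 10 − 6.9336 = 3.0664 bits.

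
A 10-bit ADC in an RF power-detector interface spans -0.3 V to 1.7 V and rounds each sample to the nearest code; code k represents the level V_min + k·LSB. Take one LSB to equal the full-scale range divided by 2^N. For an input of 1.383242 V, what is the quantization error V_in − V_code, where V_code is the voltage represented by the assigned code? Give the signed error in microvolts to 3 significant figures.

−352 µV

Span: 1.7 V − (-0.3 V) = 2 V. LSB = 2 V / 2^10 ≈ 1.953 mV.
Position in LSBs: (1.383242 − (-0.3)) × 1024/2 = 861.8199; rounding gives k = 862.
Reconstructed level: -0.3 + 862 × 2/1024 V = 1.383593750 V.
Error = V_in − V_code = 1.383242 − (1.383593750) = −352 µV.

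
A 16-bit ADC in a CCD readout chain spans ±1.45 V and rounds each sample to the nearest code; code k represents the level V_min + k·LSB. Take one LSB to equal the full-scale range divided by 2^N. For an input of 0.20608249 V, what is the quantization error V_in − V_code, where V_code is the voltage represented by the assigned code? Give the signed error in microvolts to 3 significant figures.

+7.97 µV

The full-scale span is 1.45 − (-1.45) = 2.9 V. LSB = 2.9 V / 2^16 ≈ 44.25 µV.
(0.20608249 − (-1.45)) / LSB = 1.65608249 × 65536/2.9 = 37425.1800. Nearest integer: k = 37425.
Reconstructed level: -1.45 + 37425 × 2.9/65536 V = 0.20607452393 V.
V_in − V_code = 0.20608249 − (0.20607452393) = +7.97 µV.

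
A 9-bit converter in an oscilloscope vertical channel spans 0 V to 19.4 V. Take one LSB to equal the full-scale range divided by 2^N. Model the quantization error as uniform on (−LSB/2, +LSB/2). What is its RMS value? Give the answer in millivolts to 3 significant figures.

Full-scale range = 19.4 V.
Step size = 19.4/512 V = 37.891 mV.
For a uniform distribution on [−LSB/2, +LSB/2], V_rms = LSB/√12 = 37.891 mV/3.4641 = 10.9 mV.

10.9 mV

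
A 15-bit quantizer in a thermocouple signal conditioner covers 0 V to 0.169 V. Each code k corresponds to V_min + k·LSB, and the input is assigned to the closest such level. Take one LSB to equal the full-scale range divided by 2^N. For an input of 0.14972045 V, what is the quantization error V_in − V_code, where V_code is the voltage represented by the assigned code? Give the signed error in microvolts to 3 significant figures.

Range is 0.169 V. LSB = 0.169 V / 2^15 ≈ 5.157 µV.
(0.14972045 − (0)) / LSB = 0.14972045 × 32768/0.169 = 29029.8207. Nearest integer: k = 29030.
V_code = 0 + (29030/32768) × 0.169 = 0.14972137451 V.
e = 0.14972045 − (0.14972137451) = −0.925 µV.

−0.925 µV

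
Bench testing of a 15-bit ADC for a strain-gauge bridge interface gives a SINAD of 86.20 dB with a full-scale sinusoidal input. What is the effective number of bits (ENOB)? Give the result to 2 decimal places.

ENOB = (SINAD − 1.76) / 6.02 = (86.20 − 1.76) / 6.02 = 84.44 / 6.02 = 14.0266.

14.03 bits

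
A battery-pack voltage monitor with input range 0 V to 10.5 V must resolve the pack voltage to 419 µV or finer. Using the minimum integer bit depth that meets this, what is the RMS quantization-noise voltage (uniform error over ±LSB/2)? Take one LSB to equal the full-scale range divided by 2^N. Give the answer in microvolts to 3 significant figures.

92.5 µV

Span = 10.5 V.
Levels needed ≥ 10.5/419 µV = 25060. 2^15 = 32768 suffices, so N_min = 15.
LSB = 10.5 V / 2^15 = 320.43 µV.
σ_q = LSB/√12 = 320.43 µV/3.4641 = 92.5 µV.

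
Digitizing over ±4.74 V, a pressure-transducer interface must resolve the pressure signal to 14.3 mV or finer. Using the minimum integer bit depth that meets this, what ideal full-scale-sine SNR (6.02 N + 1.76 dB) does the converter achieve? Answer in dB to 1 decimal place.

Range = 4.74 − (-4.74) = 9.48 V.
Need 2^N ≥ 9.48 V / 14.3 mV = 662.9 → N_min = 10.
SNR = 6.02 × 10 + 1.76 = 61.96 dB.

62.0 dB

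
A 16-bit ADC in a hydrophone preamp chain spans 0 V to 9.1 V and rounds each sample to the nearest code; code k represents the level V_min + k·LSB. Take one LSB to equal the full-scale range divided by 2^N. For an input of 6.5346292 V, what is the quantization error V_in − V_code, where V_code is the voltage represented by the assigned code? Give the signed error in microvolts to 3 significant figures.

Range is 9.1 V. LSB = 9.1 V / 2^16 ≈ 138.9 µV.
(V_in − V_min)/LSB = (6.5346292 − (0)) × 65536/9.1 = 47060.8197 → nearest code k = 47061.
V_code = V_min + k × range/2^16 = 0 + 47061 × 9.1/65536 = 6.5346542358 V.
e = 6.5346292 − (6.5346542358) = −25.0 µV.

−25.0 µV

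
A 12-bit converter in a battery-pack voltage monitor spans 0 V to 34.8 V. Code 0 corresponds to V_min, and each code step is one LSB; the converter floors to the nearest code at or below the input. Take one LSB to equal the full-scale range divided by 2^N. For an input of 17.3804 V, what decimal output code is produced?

Span = 34.8 V. LSB = 34.8 V / 2^12 ≈ 8.496 mV.
(V_in − V_min) × 2^12/range = (17.3804 − (0)) × 4096/34.8 = 2045.693.
Floor → code = 2045.

2045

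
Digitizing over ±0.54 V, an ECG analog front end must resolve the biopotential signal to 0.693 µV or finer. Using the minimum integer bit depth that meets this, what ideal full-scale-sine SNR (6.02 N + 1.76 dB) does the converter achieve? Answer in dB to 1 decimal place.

Span: 0.54 V − (-0.54 V) = 1.08 V.
Need 2^N ≥ 1.08 V / 0.693 µV = 1.558e6 → N_min = 21.
6.02(21) + 1.76 = 128.18 dB.

128.2 dB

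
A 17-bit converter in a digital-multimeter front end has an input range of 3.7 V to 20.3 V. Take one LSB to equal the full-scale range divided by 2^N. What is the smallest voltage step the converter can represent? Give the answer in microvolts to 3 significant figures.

The full-scale span is 20.3 − (3.7) = 16.6 V.
Number of codes = 2^17 = 131072.
One LSB is 16.6 V / 131072 = 127 µV.

127 µV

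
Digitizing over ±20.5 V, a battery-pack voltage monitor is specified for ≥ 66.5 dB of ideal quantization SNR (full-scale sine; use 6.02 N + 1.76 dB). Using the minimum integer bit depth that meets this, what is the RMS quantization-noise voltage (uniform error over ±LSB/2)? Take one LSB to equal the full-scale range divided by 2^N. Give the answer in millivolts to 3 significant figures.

Range = 20.5 − (-20.5) = 41 V.
Required N = ⌈(66.5 − 1.76)/6.02⌉ = ⌈10.754⌉ = 11.
One LSB is 41 V / 2048 = 20.020 mV.
RMS noise = LSB/√12 = 5.78 mV.

5.78 mV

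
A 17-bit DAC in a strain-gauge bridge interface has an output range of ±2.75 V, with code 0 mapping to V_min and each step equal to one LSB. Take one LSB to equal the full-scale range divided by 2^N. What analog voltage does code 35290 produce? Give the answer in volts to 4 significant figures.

Range = 2.75 − (-2.75) = 5.5 V. LSB = 5.5 V / 2^17.
V_out = -2.75 + 35290 × (5.5/131072) V
      = -2.75 V + 1.48083 V = -1.26917 V.

-1.269 V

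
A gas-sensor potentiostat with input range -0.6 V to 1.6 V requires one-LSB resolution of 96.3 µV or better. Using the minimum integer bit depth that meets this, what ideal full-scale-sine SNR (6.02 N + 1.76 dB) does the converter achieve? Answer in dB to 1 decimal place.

The full-scale span is 1.6 − (-0.6) = 2.2 V.
2.2 V / 96.3 µV = 22850. Since 2^14 = 16384 and 2^15 = 32768, N = 15.
Ideal SNR at N = 15: 6.02·15 + 1.76 = 92.1 dB.

92.1 dB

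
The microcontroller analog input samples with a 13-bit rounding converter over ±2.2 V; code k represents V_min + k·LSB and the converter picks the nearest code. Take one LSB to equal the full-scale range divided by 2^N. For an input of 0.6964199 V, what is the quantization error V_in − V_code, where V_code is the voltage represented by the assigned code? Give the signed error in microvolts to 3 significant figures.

Range = 2.2 − (-2.2) = 4.4 V. LSB = 4.4 V / 2^13 ≈ 0.5371 mV.
Position in LSBs: (0.6964199 − (-2.2)) × 8192/4.4 = 5392.6072; rounding gives k = 5393.
V_code = -2.2 + (5393/8192) × 4.4 = 0.6966308594 V.
Error = V_in − V_code = 0.6964199 − (0.6966308594) = −211 µV.

−211 µV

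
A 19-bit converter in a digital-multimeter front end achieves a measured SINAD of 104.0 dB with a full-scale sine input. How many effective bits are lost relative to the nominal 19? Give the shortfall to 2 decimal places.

Effective bits = (104.0 − 1.76)/6.02 = 16.9834.
19 − 16.9834 = 2.02 bits below nominal.

2.02 bits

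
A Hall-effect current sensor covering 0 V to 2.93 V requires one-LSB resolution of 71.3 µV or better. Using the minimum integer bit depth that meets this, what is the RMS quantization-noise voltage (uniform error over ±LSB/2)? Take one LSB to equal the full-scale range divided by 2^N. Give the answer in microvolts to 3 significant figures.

12.9 µV

Range is 2.93 V.
Need 2^N ≥ 2.93 V / 71.3 µV = 41090 → N_min = 16.
LSB = 2.93 V ÷ 2^16 = 2.93/65536 V = 44.708 µV.
σ_q = LSB/√12 = 44.708 µV/3.4641 = 12.9 µV.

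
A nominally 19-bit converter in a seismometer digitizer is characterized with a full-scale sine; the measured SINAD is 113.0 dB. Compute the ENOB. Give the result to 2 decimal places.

ENOB = (SINAD − 1.76) / 6.02 = (113.0 − 1.76) / 6.02 = 111.24 / 6.02 = 18.4784.

18.48 bits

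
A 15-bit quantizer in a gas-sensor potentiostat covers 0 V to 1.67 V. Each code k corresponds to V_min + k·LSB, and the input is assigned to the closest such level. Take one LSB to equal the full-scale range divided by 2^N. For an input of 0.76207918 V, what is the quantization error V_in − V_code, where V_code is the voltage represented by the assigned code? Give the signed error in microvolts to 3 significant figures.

Full-scale range = 1.67 V. LSB = 1.67 V / 2^15 ≈ 50.96 µV.
Position in LSBs: (0.76207918 − (0)) × 32768/1.67 = 14953.1800; rounding gives k = 14953.
Reconstructed level: 0 + 14953 × 1.67/32768 V = 0.76207000732 V.
V_in − V_code = 0.76207918 − (0.76207000732) = +9.17 µV.

+9.17 µV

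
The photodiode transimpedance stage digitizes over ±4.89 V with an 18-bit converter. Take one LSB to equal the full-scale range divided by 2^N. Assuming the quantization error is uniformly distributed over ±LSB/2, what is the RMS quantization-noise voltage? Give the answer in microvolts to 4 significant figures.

Full-scale range = 4.89 V − (-4.89 V) = 9.78 V.
LSB = 9.78 V ÷ 2^18 = 9.78/262144 V = 37.3077 µV.
V_rms = LSB/√12 = 37.3077 µV / √12 = 10.77 µV.

10.77 µV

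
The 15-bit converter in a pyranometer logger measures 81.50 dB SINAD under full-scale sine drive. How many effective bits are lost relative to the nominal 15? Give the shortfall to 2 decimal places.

1.75 bits

Effective bits = (81.50 − 1.76)/6.02 = 13.2458.
15 − 13.2458 = 1.75 bits below nominal.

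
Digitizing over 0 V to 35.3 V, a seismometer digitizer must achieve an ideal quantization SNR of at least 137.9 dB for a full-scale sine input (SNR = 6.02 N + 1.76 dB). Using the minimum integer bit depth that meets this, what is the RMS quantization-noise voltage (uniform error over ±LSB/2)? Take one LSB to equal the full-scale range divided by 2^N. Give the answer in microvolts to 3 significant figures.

1.21 µV

Full-scale range = 35.3 V.
6.02 N + 1.76 ≥ 137.9 gives N ≥ 22.615, so the minimum integer is 23.
LSB = 35.3 V ÷ 2^23 = 35.3/8388608 V = 4.2081 µV.
V_rms = LSB/√12 = 1.21 µV.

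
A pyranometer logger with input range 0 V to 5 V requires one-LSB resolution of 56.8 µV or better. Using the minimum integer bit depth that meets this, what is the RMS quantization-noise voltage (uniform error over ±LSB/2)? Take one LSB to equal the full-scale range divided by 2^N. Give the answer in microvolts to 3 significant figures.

V_FS = 5 V.
Levels needed ≥ 5/56.8 µV = 88030. 2^17 = 131072 suffices, so N_min = 17.
LSB = 5 V ÷ 2^17 = 5/131072 V = 38.147 µV.
RMS noise = LSB/√12 = 11.0 µV.

11.0 µV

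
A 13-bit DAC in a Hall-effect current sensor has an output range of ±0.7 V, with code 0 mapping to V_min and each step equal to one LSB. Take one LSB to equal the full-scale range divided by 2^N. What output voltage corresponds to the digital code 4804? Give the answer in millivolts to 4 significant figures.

121.0 mV

Span: 0.7 V − (-0.7 V) = 1.4 V. LSB = 1.4 V / 2^13.
V_out = V_min + code × LSB = -0.7 V + 4804 × 1.4 V / 8192
      = -0.7 V + 0.820996 V = 0.120996 V.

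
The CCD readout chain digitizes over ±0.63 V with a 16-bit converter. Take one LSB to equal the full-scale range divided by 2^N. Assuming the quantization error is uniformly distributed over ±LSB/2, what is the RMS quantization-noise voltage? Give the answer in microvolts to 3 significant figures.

5.55 µV

The full-scale span is 0.63 − (-0.63) = 1.26 V.
One LSB is 1.26 V / 65536 = 19.226 µV.
RMS of a uniform error over width LSB is LSB/√12 = 5.55 µV.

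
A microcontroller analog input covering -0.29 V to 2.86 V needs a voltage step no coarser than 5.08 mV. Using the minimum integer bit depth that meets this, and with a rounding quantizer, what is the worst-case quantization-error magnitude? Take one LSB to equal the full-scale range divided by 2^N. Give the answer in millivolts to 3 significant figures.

1.54 mV

Span: 2.86 V − (-0.29 V) = 3.15 V.
3.15 V / 5.08 mV = 620.1. Since 2^9 = 512 and 2^10 = 1024, N = 10.
Step size = 3.15/1024 V = 3.0762 mV.
|e|_max = LSB/2 = 1.54 mV.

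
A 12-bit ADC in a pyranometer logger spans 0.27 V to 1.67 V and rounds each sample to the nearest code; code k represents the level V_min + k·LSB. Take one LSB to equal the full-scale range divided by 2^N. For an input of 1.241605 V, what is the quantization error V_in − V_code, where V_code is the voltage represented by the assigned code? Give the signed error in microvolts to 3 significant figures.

Span: 1.67 V − (0.27 V) = 1.4 V. LSB = 1.4 V / 2^12 ≈ 341.8 µV.
Position in LSBs: (1.241605 − (0.27)) × 4096/1.4 = 2842.6386; rounding gives k = 2843.
V_code = V_min + k × range/2^12 = 0.27 + 2843 × 1.4/4096 = 1.241728516 V.
e = 1.241605 − (1.241728516) = −124 µV.

−124 µV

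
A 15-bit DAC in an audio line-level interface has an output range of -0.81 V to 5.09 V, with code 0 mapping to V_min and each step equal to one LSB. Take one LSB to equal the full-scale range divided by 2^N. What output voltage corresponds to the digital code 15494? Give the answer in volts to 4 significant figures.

Range = 5.09 − (-0.81) = 5.9 V. LSB = 5.9 V / 2^15.
V_out = V_min + code × LSB = -0.81 V + 15494 × 5.9 V / 32768
      = -0.81 V + 2.78975 V = 1.97975 V.

1.980 V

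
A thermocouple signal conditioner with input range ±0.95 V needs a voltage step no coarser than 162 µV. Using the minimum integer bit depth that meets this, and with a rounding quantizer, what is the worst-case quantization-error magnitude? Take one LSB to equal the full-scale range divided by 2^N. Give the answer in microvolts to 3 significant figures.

58.0 µV

Range = 0.95 − (-0.95) = 1.9 V.
Required number of levels: 1.9/162 µV = 11728; smallest N with 2^N ≥ that is 14.
LSB = 1.9 V / 2^14 = 115.97 µV.
|e|_max = LSB/2 = 58.0 µV.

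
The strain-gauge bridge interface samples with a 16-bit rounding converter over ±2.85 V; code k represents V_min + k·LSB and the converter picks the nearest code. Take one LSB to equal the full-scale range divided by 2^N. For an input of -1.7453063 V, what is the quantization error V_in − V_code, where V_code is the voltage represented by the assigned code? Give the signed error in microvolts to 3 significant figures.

Span: 2.85 V − (-2.85 V) = 5.7 V. LSB = 5.7 V / 2^16 ≈ 86.98 µV.
(V_in − V_min)/LSB = (-1.7453063 − (-2.85)) × 65536/5.7 = 12701.2643 → nearest code k = 12701.
Reconstructed level: -2.85 + 12701 × 5.7/65536 V = -1.7453292847 V.
e = -1.7453063 − (-1.7453292847) = +23.0 µV.

+23.0 µV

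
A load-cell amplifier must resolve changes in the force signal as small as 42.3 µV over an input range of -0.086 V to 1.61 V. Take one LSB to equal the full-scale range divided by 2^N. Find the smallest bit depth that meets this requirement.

Range = 1.61 − (-0.086) = 1.696 V.
1.696 V / 42.3 µV = 40090. Since 2^15 = 32768 and 2^16 = 65536, N = 16.

16 bits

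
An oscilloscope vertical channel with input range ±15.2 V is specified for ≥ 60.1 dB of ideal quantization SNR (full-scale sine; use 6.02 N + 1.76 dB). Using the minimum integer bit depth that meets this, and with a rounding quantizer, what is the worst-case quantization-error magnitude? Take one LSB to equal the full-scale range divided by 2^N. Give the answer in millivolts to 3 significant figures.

14.8 mV

The full-scale span is 15.2 − (-15.2) = 30.4 V.
Required N = ⌈(60.1 − 1.76)/6.02⌉ = ⌈9.691⌉ = 10.
One LSB is 30.4 V / 1024 = 29.688 mV.
Half an LSB is 14.8 mV.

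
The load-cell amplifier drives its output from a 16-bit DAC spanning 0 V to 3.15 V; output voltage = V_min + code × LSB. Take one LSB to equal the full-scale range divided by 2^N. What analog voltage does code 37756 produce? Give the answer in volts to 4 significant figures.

V_FS = 3.15 V. LSB = 3.15 V / 2^16.
V_out = V_min + code × LSB = 0 V + 37756 × 3.15 V / 65536
      = 0 V + 1.81475 V = 1.81475 V.

1.815 V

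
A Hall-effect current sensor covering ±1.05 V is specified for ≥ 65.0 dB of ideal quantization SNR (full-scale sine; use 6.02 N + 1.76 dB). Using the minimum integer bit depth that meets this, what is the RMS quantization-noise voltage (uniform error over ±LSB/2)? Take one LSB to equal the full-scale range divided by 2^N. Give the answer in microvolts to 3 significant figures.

296 µV

The full-scale span is 1.05 − (-1.05) = 2.1 V.
N ≥ (65.0 − 1.76)/6.02 = 10.505 → N_min = 11.
LSB = 2.1 V ÷ 2^11 = 2.1/2048 V = 1.0254 mV.
RMS noise = LSB/√12 = 296 µV.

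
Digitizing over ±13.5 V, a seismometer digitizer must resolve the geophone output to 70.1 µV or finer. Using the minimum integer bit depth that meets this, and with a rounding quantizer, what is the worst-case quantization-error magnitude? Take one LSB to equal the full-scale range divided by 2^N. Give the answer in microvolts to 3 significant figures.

25.7 µV

Range = 13.5 − (-13.5) = 27 V.
Required number of levels: 27/70.1 µV = 385160; smallest N with 2^N ≥ that is 19.
LSB = 27 V ÷ 2^19 = 27/524288 V = 51.498 µV.
Max error for round-to-nearest is LSB/2 = 25.7 µV.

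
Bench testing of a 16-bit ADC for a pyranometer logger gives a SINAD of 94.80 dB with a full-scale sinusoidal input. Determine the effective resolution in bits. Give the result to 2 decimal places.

ENOB = (SINAD − 1.76) / 6.02 = (94.80 − 1.76) / 6.02 = 93.04 / 6.02 = 15.4551.

15.46 bits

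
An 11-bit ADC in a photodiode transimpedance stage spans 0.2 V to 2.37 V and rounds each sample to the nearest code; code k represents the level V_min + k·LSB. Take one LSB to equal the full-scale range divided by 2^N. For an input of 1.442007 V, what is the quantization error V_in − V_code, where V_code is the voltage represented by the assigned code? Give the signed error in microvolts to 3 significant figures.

+191 µV

The full-scale span is 2.37 − (0.2) = 2.17 V. LSB = 2.17 V / 2^11 ≈ 1.060 mV.
(1.442007 − (0.2)) / LSB = 1.242007 × 2048/2.17 = 1172.1799. Nearest integer: k = 1172.
V_code = 0.2 + (1172/2048) × 2.17 = 1.441816406 V.
V_in − V_code = 1.442007 − (1.441816406) = +191 µV.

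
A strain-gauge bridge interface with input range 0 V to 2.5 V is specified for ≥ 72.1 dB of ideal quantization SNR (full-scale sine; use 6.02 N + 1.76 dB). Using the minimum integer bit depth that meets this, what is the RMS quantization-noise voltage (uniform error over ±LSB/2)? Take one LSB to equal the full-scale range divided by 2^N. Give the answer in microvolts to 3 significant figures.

V_FS = 2.5 V.
6.02 N + 1.76 ≥ 72.1 gives N ≥ 11.684, so the minimum integer is 12.
LSB = 2.5 V / 2^12 = 0.61035 mV.
RMS noise = LSB/√12 = 176 µV.

176 µV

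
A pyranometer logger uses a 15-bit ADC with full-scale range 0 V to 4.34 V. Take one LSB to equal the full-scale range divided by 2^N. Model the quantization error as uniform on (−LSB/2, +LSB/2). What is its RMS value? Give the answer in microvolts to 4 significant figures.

38.23 µV

Span = 4.34 V.
LSB = 4.34 V ÷ 2^15 = 4.34/32768 V = 132.446 µV.
σ_q = LSB/√12 = 132.446 µV/3.4641 = 38.23 µV.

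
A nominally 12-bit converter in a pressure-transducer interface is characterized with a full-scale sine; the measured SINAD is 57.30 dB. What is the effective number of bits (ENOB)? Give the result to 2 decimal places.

(57.30 − 1.76) / 6.02 = 55.54/6.02 = 9.2259 effective bits.

9.23 bits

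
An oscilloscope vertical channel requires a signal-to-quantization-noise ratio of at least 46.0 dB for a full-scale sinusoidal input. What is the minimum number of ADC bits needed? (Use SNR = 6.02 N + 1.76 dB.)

8 bits

N ≥ (46.0 − 1.76)/6.02 = 7.349 → N_min = 8.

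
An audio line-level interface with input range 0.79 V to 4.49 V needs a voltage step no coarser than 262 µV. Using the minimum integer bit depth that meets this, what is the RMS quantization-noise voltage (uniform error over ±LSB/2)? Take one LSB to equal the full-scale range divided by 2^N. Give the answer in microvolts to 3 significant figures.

Range = 4.49 − (0.79) = 3.7 V.
Required number of levels: 3.7/262 µV = 14122; smallest N with 2^N ≥ that is 14.
LSB = 3.7 V / 2^14 = 225.83 µV.
RMS noise = LSB/√12 = 65.2 µV.

65.2 µV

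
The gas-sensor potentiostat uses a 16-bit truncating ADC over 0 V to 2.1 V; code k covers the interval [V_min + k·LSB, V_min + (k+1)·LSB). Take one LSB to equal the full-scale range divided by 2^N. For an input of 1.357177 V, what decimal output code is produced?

42354

Range is 2.1 V. LSB = 2.1 V / 2^16 ≈ 32.04 µV.
code = ⌊(V_in − V_min)/LSB⌋ = ⌊(V_in − V_min) × 2^16 / range⌋
     = ⌊(1.357177 − (0)) × 65536 / 2.1⌋ = ⌊1.357177 × 65536/2.1⌋
     = ⌊42354.263⌋ = 42354.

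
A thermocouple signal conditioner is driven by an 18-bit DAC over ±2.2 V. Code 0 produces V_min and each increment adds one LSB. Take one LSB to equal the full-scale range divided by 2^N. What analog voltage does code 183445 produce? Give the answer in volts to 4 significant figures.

0.8791 V

The full-scale span is 2.2 − (-2.2) = 4.4 V. LSB = 4.4 V / 2^18.
Output = V_min + (183445/262144) × range = -2.2 + 0.699787 × 4.4 V
      = -2.2 + 3.07906 = 0.879063 V.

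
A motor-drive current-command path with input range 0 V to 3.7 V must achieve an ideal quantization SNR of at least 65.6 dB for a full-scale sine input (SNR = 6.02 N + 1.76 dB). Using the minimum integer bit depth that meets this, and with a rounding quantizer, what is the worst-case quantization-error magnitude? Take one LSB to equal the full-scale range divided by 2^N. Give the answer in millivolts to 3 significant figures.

0.903 mV

Full-scale range = 3.7 V.
Solving 6.02 N ≥ 65.6 − 1.76: N ≥ 10.605. Round up → N = 11.
Step size = 3.7/2048 V = 1.8066 mV.
Half an LSB is 0.903 mV.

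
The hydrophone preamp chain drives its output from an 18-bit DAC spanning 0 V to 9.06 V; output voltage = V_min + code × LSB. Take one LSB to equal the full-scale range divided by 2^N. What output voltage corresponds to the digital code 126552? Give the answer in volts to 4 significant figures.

4.374 V

V_FS = 9.06 V. LSB = 9.06 V / 2^18.
Output = V_min + (126552/262144) × range = 0 + 0.482758 × 9.06 V
      = 0 + 4.37378 = 4.37378 V.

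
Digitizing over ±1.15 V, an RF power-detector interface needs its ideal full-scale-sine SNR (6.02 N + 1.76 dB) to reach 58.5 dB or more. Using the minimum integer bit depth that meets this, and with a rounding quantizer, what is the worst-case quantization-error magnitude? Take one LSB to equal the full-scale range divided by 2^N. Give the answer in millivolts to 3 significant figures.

1.12 mV

Range = 1.15 − (-1.15) = 2.3 V.
Required N = ⌈(58.5 − 1.76)/6.02⌉ = ⌈9.425⌉ = 10.
LSB = 2.3 V / 2^10 = 2.2461 mV.
|e|_max = LSB/2 = 1.12 mV.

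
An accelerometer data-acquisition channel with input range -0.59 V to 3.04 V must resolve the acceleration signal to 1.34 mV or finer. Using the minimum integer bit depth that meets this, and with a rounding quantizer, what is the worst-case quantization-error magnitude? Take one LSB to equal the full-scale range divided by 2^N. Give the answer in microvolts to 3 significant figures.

443 µV

Span: 3.04 V − (-0.59 V) = 3.63 V.
Required number of levels: 3.63/1.34 mV = 2709.0; smallest N with 2^N ≥ that is 12.
LSB = 3.63 V ÷ 2^12 = 3.63/4096 V = 0.88623 mV.
|e|_max = LSB/2 = 443 µV.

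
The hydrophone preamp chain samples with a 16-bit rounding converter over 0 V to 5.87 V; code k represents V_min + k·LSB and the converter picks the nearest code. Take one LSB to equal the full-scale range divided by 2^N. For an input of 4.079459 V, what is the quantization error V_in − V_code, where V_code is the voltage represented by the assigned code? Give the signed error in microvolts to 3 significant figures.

+34.7 µV

V_FS = 5.87 V. LSB = 5.87 V / 2^16 ≈ 89.57 µV.
(4.079459 − (0)) / LSB = 4.079459 × 65536/5.87 = 45545.3876. Nearest integer: k = 45545.
Reconstructed level: 0 + 45545 × 5.87/65536 V = 4.0794242859 V.
Error = V_in − V_code = 4.079459 − (4.0794242859) = +34.7 µV.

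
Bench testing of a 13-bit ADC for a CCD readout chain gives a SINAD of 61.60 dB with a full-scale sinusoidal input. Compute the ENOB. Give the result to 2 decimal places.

Inverting SNR = 6.02 N + 1.76: N_eff = (61.60 − 1.76)/6.02 = 9.9402.

9.94 bits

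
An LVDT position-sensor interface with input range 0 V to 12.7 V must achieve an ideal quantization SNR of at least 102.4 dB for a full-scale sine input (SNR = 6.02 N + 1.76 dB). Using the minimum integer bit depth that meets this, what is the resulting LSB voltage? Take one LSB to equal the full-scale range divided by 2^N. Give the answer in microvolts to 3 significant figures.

96.9 µV

Span = 12.7 V.
Required N = ⌈(102.4 − 1.76)/6.02⌉ = ⌈16.718⌉ = 17.
LSB = 12.7 V / 2^17 = 96.9 µV.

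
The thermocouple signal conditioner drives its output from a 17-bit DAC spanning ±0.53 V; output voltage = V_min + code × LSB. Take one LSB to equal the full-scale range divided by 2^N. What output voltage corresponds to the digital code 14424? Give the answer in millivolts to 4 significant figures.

-413.4 mV

Full-scale range = 0.53 V − (-0.53 V) = 1.06 V. LSB = 1.06 V / 2^17.
V_out = V_min + code × LSB = -0.53 V + 14424 × 1.06 V / 131072
      = -0.53 V + 0.116649 V = -0.413351 V.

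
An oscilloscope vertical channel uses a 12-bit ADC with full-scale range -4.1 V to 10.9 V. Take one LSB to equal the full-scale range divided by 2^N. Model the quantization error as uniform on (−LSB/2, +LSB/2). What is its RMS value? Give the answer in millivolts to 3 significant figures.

1.06 mV

Full-scale range = 10.9 V − (-4.1 V) = 15 V.
Step size = 15/4096 V = 3.6621 mV.
σ_q = LSB/√12 = 3.6621 mV/3.4641 = 1.06 mV.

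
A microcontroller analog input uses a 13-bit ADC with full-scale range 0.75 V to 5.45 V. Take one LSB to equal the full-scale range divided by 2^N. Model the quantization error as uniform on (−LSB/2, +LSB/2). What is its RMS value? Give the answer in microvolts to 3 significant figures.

Range = 5.45 − (0.75) = 4.7 V.
One LSB is 4.7 V / 8192 = 0.57373 mV.
σ_q = LSB/√12 = 0.57373 mV/3.4641 = 166 µV.

166 µV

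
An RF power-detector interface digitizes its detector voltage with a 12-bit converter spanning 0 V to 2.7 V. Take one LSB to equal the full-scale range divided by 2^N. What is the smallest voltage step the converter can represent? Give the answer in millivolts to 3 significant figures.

0.659 mV

V_FS = 2.7 V.
Number of codes = 2^12 = 4096.
One LSB is 2.7 V / 4096 = 0.659 mV.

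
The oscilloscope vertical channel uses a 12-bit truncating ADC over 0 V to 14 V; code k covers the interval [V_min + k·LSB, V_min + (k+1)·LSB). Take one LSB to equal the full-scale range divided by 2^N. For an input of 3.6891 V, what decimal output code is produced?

Range is 14 V. LSB = 14 V / 2^12 ≈ 3.418 mV.
(V_in − V_min) × 2^12/range = (3.6891 − (0)) × 4096/14 = 1079.325.
Floor → code = 1079.

1079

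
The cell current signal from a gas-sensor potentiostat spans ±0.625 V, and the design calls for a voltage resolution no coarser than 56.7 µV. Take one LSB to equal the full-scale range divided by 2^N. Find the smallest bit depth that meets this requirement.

15 bits

Range = 0.625 − (-0.625) = 1.25 V.
Need 2^N ≥ 1.25 V / 56.7 µV = 22050 → N_min = 15.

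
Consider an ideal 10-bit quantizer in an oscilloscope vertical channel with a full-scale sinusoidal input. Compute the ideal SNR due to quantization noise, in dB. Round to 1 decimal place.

6.02(10) + 1.76 = 60.20 + 1.76 = 61.96 dB.

62.0 dB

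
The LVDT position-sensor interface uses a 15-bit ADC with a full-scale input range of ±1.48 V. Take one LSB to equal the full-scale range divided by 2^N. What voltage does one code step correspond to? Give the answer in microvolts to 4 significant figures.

90.33 µV

The full-scale span is 1.48 − (-1.48) = 2.96 V.
There are 2^15 = 32768 steps.
Step size = 2.96/32768 V = 90.33 µV.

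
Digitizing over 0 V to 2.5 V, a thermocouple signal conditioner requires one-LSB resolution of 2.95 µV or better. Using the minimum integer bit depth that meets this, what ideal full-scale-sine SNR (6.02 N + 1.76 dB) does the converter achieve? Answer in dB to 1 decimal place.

122.2 dB

V_FS = 2.5 V.
Need 2^N ≥ 2.5 V / 2.95 µV = 847500 → N_min = 20.
6.02(20) + 1.76 = 122.16 dB.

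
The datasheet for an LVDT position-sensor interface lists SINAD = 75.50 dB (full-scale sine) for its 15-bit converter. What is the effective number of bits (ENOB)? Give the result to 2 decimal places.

12.25 bits

(75.50 − 1.76) / 6.02 = 73.74/6.02 = 12.2492 effective bits.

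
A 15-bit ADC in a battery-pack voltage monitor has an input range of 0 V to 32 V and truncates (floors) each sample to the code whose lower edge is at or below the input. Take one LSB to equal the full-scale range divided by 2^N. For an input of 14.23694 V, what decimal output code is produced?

Full-scale range = 32 V. LSB = 32 V / 2^15 ≈ 0.9766 mV.
V_in − V_min = 14.23694 − (0) = 14.23694 V.
Divide by LSB: 14.23694 × 32768/32 = 14578.6266.
Truncating gives code 14578.

14578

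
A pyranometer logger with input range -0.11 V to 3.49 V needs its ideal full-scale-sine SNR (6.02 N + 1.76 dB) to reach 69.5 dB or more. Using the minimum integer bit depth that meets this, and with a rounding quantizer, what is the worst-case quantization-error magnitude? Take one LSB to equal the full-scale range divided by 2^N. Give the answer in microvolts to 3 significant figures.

Range = 3.49 − (-0.11) = 3.6 V.
6.02 N + 1.76 ≥ 69.5 gives N ≥ 11.252, so the minimum integer is 12.
Step size = 3.6/4096 V = 0.87891 mV.
|e|_max = LSB/2 = 439 µV.

439 µV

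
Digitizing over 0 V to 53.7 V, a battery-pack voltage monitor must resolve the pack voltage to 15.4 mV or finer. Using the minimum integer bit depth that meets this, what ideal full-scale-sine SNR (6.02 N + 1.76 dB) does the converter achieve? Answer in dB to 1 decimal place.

Span = 53.7 V.
Need 2^N ≥ 53.7 V / 15.4 mV = 3487 → N_min = 12.
SNR = 6.02 × 12 + 1.76 = 74.00 dB.

74.0 dB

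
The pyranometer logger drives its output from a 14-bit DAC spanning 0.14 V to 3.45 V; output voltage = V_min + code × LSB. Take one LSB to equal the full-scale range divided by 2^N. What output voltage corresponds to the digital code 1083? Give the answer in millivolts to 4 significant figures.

The full-scale span is 3.45 − (0.14) = 3.31 V. LSB = 3.31 V / 2^14.
V_out = V_min + code × LSB = 0.14 V + 1083 × 3.31 V / 16384
      = 0.14 + 0.218795 = 0.358795 V.

358.8 mV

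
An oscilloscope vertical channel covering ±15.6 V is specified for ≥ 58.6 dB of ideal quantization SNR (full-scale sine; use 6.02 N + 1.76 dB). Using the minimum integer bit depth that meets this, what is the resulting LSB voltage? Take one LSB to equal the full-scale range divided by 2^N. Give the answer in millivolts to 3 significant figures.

30.5 mV

The full-scale span is 15.6 − (-15.6) = 31.2 V.
N ≥ (58.6 − 1.76)/6.02 = 9.442 → N_min = 10.
One LSB is 31.2 V / 1024 = 30.5 mV.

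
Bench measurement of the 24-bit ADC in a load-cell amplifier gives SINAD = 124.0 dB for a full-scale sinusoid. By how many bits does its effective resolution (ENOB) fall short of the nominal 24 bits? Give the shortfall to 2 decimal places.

3.69 bits

ENOB = (SINAD − 1.76)/6.02 = (124.0 − 1.76)/6.02 = 20.3056 bits.
Shortfall = 24 − 20.3056 = 3.6944 bits.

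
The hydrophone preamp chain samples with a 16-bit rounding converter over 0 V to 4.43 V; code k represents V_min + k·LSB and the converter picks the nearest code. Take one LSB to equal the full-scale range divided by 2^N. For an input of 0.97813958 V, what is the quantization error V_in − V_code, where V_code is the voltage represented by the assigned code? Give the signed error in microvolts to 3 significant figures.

Full-scale range = 4.43 V. LSB = 4.43 V / 2^16 ≈ 67.60 µV.
(0.97813958 − (0)) / LSB = 0.97813958 × 65536/4.43 = 14470.2834. Nearest integer: k = 14470.
Reconstructed level: 0 + 14470 × 4.43/65536 V = 0.97812042236 V.
V_in − V_code = 0.97813958 − (0.97812042236) = +19.2 µV.

+19.2 µV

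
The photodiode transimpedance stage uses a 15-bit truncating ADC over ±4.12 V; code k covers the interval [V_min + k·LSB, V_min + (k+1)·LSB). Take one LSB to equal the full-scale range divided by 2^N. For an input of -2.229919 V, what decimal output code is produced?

7516

Range = 4.12 − (-4.12) = 8.24 V. LSB = 8.24 V / 2^15 ≈ 251.5 µV.
V_in − V_min = -2.229919 − (-4.12) = 1.890081 V.
Divide by LSB: 1.890081 × 32768/8.24 = 7516.2833.
Truncating gives code 7516.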